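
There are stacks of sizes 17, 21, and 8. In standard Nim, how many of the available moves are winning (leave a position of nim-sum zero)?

1

Compute the nim-sum pairwise:
17 XOR 21 = 4
4 XOR 8 = 12
The overall nim-sum is X = 12. A stack of size p has a winning move iff p XOR X < p (reduce it to p XOR X).
  17: 17 XOR 12 = 29 ≥ 17 — no move.
  21: 21 XOR 12 = 25 ≥ 21 — no move.
  8: 8 XOR 12 = 4 < 8 — winning move (to 4).
That gives 1 winning move.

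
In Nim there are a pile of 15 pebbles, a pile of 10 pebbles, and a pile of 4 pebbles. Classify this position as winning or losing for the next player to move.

Winning position

Compute the nim-sum pairwise:
15 ⊕ 10 = 5
5 ⊕ 4 = 1
The nim-sum is 1 ≠ 0, so this is an N-position: the player to move can win.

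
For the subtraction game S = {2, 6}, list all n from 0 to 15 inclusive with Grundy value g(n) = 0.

Compute g(0), g(1), … for moves {2, 6}:
k:     0  1  2  3  4  5  6  7  8  9 10 11 12 13 14 15
g(k):  0  0  1  1  0  0  1  1  0  0  1  1  0  0  1  1
The P-positions (g = 0) in 0..15 are 0, 1, 4, 5, 8, 9, 12, 13.

0, 1, 4, 5, 8, 9, 12, 13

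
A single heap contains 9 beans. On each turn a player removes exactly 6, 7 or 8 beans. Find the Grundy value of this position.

1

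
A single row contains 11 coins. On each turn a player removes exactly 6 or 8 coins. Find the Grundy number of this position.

1

Compute g(0), g(1), … for moves {6, 8}:
k:     0  1  2  3  4  5  6  7  8  9 10 11
g(k):  0  0  0  0  0  0  1  1  1  1  1  1
So g(11) = 1.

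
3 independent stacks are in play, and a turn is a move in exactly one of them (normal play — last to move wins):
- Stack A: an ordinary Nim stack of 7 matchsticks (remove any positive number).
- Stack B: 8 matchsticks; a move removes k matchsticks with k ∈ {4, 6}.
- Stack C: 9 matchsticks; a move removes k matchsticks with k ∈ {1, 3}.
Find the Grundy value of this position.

4

Stack A is a plain Nim stack of size 7, so its Grundy value is 7.
Grundy values for stack B (subtraction set {4, 6}):
g(0) = mex{} = 0
g(1) = mex{} = 0
g(2) = mex{} = 0
g(3) = mex{} = 0
g(4) = mex{0} = 1
g(5) = mex{0} = 1
g(6) = mex{0} = 1
g(7) = mex{0} = 1
g(8) = mex{0,1} = 2
So g(8) = 2.
Grundy values for stack C (subtraction set {1, 3}):
k:     0  1  2  3  4  5  6  7  8  9
g(k):  0  1  0  1  0  1  0  1  0  1
So g(9) = 1.
By the Sprague-Grundy theorem, the Grundy value of a sum of independent games is the XOR of the component values.
Combined value = 7 ⊕ 2 ⊕ 1 = 4.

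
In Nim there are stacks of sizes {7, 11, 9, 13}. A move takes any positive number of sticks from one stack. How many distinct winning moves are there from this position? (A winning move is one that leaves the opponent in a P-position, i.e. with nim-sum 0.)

3

Nim-sum: 7 ^ 11 ^ 9 ^ 13 = 8.
The overall nim-sum is X = 8. A stack of size p has a winning move iff p XOR X < p (reduce it to p XOR X).
  7: 7 XOR 8 = 15 ≥ 7 — no move.
  11: 11 XOR 8 = 3 < 11 — winning move (to 3).
  9: 9 XOR 8 = 1 < 9 — winning move (to 1).
  13: 13 XOR 8 = 5 < 13 — winning move (to 5).
That gives 3 winning moves.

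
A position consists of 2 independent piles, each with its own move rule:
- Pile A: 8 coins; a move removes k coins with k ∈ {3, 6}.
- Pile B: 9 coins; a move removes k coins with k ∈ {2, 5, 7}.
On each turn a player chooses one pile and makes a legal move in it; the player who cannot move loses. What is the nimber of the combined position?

0

Build the Grundy sequence for pile A with g(k) = mex{g(k−s) : s ∈ {3, 6}, s ≤ k}:
g(0) = mex{} = 0
g(1) = mex{} = 0
g(2) = mex{} = 0
g(3) = mex{0} = 1
g(4) = mex{0} = 1
g(5) = mex{0} = 1
g(6) = mex{0,1} = 2
g(7) = mex{0,1} = 2
g(8) = mex{0,1} = 2
So g(8) = 2.
For pile B, compute g(0), g(1), … with moves {2, 5, 7}:
g(0) = mex{} = 0
g(1) = mex{} = 0
g(2) = mex{0} = 1
g(3) = mex{0} = 1
g(4) = mex{1} = 0
g(5) = mex{0,1} = 2
g(6) = mex{0} = 1
g(7) = mex{0,1,2} = 3
g(8) = mex{0,1} = 2
g(9) = mex{0,1,3} = 2
So g(9) = 2.
By the Sprague-Grundy theorem, the Grundy value of a sum of independent games is the XOR of the component values.
Combined value = 2 ⊕ 2 = 0.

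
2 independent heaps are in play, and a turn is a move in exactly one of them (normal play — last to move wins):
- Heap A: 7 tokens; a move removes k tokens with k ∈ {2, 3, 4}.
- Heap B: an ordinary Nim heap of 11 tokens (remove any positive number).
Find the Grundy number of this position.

11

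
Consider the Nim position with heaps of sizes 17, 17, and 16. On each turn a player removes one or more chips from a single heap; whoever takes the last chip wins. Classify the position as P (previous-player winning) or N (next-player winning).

Compute the nim-sum pairwise:
17 XOR 17 = 0
0 XOR 16 = 16
The nim-sum is 16 ≠ 0, so this is an N-position: the player to move can win.

N-position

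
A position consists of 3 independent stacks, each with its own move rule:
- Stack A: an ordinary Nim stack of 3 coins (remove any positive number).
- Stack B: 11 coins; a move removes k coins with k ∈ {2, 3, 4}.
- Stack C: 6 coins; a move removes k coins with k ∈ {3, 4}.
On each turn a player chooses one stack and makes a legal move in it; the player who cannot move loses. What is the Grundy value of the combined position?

Stack A is a plain Nim stack of size 3, so its Grundy value is 3.
For stack B, compute g(0), g(1), … with moves {2, 3, 4}:
k:     0  1  2  3  4  5  6  7  8  9 10 11
g(k):  0  0  1  1  2  2  0  0  1  1  2  2
So g(11) = 2.
Grundy values for stack C (subtraction set {3, 4}):
g(0) = mex{} = 0
g(1) = mex{} = 0
g(2) = mex{} = 0
g(3) = mex{0} = 1
g(4) = mex{0} = 1
g(5) = mex{0} = 1
g(6) = mex{0,1} = 2
So g(6) = 2.
The value of a disjunctive sum is the nim-sum of the parts.
Combined value = 3 XOR 2 XOR 2 = 3.

3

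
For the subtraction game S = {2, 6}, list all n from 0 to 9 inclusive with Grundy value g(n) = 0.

0, 1, 4, 5, 8, 9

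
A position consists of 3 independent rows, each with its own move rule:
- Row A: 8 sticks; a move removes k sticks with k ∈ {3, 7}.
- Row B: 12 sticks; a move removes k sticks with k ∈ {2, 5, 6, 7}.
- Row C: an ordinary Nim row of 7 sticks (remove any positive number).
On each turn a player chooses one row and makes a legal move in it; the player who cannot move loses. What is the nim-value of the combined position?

5

Grundy values for row A (subtraction set {3, 7}):
k:     0  1  2  3  4  5  6  7  8
g(k):  0  0  0  1  1  1  0  2  2
So g(8) = 2.
For row B, compute g(0), g(1), … with moves {2, 5, 6, 7}:
g(0) = mex{} = 0
g(1) = mex{} = 0
g(2) = mex{0} = 1
g(3) = mex{0} = 1
g(4) = mex{1} = 0
g(5) = mex{0,1} = 2
g(6) = mex{0} = 1
g(7) = mex{0,1,2} = 3
g(8) = mex{0,1} = 2
g(9) = mex{0,1,3} = 2
g(10) = mex{0,1,2} = 3
g(11) = mex{0,1,2} = 3
g(12) = mex{1,2,3} = 0
So g(12) = 0.
Row C is a plain Nim row of size 7, so its Grundy value is 7.
By the Sprague-Grundy theorem, the Grundy value of a sum of independent games is the XOR of the component values.
Combined value = 2 XOR 0 XOR 7 = 5.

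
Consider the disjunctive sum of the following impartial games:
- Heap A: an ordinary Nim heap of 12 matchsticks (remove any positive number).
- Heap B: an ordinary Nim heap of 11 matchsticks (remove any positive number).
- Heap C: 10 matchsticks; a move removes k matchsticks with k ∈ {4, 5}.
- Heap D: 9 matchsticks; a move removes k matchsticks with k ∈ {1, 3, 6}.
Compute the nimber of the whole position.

7

Heap A is a plain Nim heap of size 12, so its Grundy value is 12.
Heap B is a plain Nim heap of size 11, so its Grundy value is 11.
Build the Grundy sequence for heap C with g(k) = mex{g(k−s) : s ∈ {4, 5}, s ≤ k}:
g(0) = mex{} = 0
g(1) = mex{} = 0
g(2) = mex{} = 0
g(3) = mex{} = 0
g(4) = mex{0} = 1
g(5) = mex{0} = 1
g(6) = mex{0} = 1
g(7) = mex{0} = 1
g(8) = mex{0,1} = 2
g(9) = mex{1} = 0
g(10) = mex{1} = 0
So g(10) = 0.
For heap D, compute g(0), g(1), … with moves {1, 3, 6}:
k:     0  1  2  3  4  5  6  7  8  9
g(k):  0  1  0  1  0  1  2  3  2  0
So g(9) = 0.
The value of a disjunctive sum is the nim-sum of the parts.
Combined value = 12 XOR 11 XOR 0 XOR 0 = 7.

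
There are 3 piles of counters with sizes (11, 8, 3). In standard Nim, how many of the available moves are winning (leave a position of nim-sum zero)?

In binary:
  1011  (11)
  1000  (8)
  0011  (3)
  ----
  0000  (0)
The nim-sum is already 0, so every move leaves a nonzero nim-sum — there are no winning moves.

0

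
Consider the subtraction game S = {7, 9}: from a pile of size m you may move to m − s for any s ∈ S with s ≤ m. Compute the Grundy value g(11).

1

Build the Grundy sequence with g(k) = mex{g(k−s) : s ∈ {7, 9}, s ≤ k}:
g(0) = mex{} = 0
g(1) = mex{} = 0
g(2) = mex{} = 0
g(3) = mex{} = 0
g(4) = mex{} = 0
g(5) = mex{} = 0
g(6) = mex{} = 0
g(7) = mex{0} = 1
g(8) = mex{0} = 1
g(9) = mex{0} = 1
g(10) = mex{0} = 1
g(11) = mex{0} = 1
So g(11) = 1.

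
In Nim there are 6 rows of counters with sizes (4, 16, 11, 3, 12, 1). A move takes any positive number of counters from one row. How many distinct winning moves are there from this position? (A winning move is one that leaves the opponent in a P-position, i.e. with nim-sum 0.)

Compute the nim-sum pairwise:
4 ⊕ 16 = 20
20 ⊕ 11 = 31
31 ⊕ 3 = 28
28 ⊕ 12 = 16
16 ⊕ 1 = 17
The overall nim-sum is X = 17. A row of size p has a winning move iff p XOR X < p (reduce it to p XOR X).
  4: 4 XOR 17 = 21 ≥ 4 — no move.
  16: 16 XOR 17 = 1 < 16 — winning move (to 1).
  11: 11 XOR 17 = 26 ≥ 11 — no move.
  3: 3 XOR 17 = 18 ≥ 3 — no move.
  12: 12 XOR 17 = 29 ≥ 12 — no move.
  1: 1 XOR 17 = 16 ≥ 1 — no move.
That gives 1 winning move.

1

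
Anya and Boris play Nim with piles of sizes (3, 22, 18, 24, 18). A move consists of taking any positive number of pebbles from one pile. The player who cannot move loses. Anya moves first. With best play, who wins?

Anya wins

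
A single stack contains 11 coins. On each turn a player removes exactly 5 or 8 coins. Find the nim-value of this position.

Grundy values for subtraction set {5, 8}:
g(0) = mex{} = 0
g(1) = mex{} = 0
g(2) = mex{} = 0
g(3) = mex{} = 0
g(4) = mex{} = 0
g(5) = mex{0} = 1
g(6) = mex{0} = 1
g(7) = mex{0} = 1
g(8) = mex{0} = 1
g(9) = mex{0} = 1
g(10) = mex{0,1} = 2
g(11) = mex{0,1} = 2
So g(11) = 2.

2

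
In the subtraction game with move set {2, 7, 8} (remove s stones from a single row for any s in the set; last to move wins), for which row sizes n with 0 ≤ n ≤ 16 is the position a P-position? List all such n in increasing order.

0, 1, 4, 5, 10, 14, 15

Grundy values for subtraction set {2, 7, 8}:
k:     0  1  2  3  4  5  6  7  8  9 10 11 12 13 14 15 16
g(k):  0  0  1  1  0  0  1  1  2  2  0  3  1  2  0  0  1
The P-positions (g = 0) in 0..16 are 0, 1, 4, 5, 10, 14, 15.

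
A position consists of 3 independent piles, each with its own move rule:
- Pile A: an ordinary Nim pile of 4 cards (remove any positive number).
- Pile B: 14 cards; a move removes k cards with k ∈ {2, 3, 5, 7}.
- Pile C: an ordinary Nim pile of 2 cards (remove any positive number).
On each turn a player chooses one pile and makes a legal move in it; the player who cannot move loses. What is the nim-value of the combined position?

Pile A is a plain Nim pile of size 4, so its Grundy value is 4.
Build the Grundy sequence for pile B with g(k) = mex{g(k−s) : s ∈ {2, 3, 5, 7}, s ≤ k}:
k:     0  1  2  3  4  5  6  7  8  9 10 11 12 13 14
g(k):  0  0  1  1  2  2  3  3  4  0  0  1  1  2  2
So g(14) = 2.
Pile C is a plain Nim pile of size 2, so its Grundy value is 2.
By the Sprague-Grundy theorem, the Grundy value of a sum of independent games is the XOR of the component values.
Combined value = 4 ⊕ 2 ⊕ 2 = 4.

4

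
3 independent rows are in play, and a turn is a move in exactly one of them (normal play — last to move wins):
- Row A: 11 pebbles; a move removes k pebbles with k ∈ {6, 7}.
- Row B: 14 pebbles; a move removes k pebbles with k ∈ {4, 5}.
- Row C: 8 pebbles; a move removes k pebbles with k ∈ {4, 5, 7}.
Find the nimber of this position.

Build the Grundy sequence for row A with g(k) = mex{g(k−s) : s ∈ {6, 7}, s ≤ k}:
g(0) = mex{} = 0
g(1) = mex{} = 0
g(2) = mex{} = 0
g(3) = mex{} = 0
g(4) = mex{} = 0
g(5) = mex{} = 0
g(6) = mex{0} = 1
g(7) = mex{0} = 1
g(8) = mex{0} = 1
g(9) = mex{0} = 1
g(10) = mex{0} = 1
g(11) = mex{0} = 1
So g(11) = 1.
Grundy values for row B (subtraction set {4, 5}):
g(0) = mex{} = 0
g(1) = mex{} = 0
g(2) = mex{} = 0
g(3) = mex{} = 0
g(4) = mex{0} = 1
g(5) = mex{0} = 1
g(6) = mex{0} = 1
g(7) = mex{0} = 1
g(8) = mex{0,1} = 2
g(9) = mex{1} = 0
g(10) = mex{1} = 0
g(11) = mex{1} = 0
g(12) = mex{1,2} = 0
g(13) = mex{0,2} = 1
g(14) = mex{0} = 1
So g(14) = 1.
For row C, compute g(0), g(1), … with moves {4, 5, 7}:
g(0) = mex{} = 0
g(1) = mex{} = 0
g(2) = mex{} = 0
g(3) = mex{} = 0
g(4) = mex{0} = 1
g(5) = mex{0} = 1
g(6) = mex{0} = 1
g(7) = mex{0} = 1
g(8) = mex{0,1} = 2
So g(8) = 2.
The value of a disjunctive sum is the nim-sum of the parts.
Combined value = 1 ⊕ 1 ⊕ 2 = 2.

2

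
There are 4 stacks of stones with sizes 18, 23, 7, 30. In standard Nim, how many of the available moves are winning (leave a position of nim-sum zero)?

3

Nim-sum: 18 XOR 23 XOR 7 XOR 30 = 28.
The overall nim-sum is X = 28. A stack of size p has a winning move iff p XOR X < p (reduce it to p XOR X).
  18: 18 XOR 28 = 14 < 18 — winning move (to 14).
  23: 23 XOR 28 = 11 < 23 — winning move (to 11).
  7: 7 XOR 28 = 27 ≥ 7 — no move.
  30: 30 XOR 28 = 2 < 30 — winning move (to 2).
That gives 3 winning moves.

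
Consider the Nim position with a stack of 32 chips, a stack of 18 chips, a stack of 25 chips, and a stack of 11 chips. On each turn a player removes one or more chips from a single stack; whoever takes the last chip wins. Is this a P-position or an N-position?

N-position

Write each in binary and XOR column by column:
  100000  (32)
  010010  (18)
  011001  (25)
  001011  (11)
  ------
  100000  (32)
The nim-sum is 32 ≠ 0, so this is an N-position: the player to move can win.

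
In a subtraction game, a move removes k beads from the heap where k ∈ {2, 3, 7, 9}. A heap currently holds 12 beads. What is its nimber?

Build the Grundy sequence with g(k) = mex{g(k−s) : s ∈ {2, 3, 7, 9}, s ≤ k}:
g(0) = mex{} = 0
g(1) = mex{} = 0
g(2) = mex{0} = 1
g(3) = mex{0} = 1
g(4) = mex{0,1} = 2
g(5) = mex{1} = 0
g(6) = mex{1,2} = 0
g(7) = mex{0,2} = 1
g(8) = mex{0} = 1
g(9) = mex{0,1} = 2
g(10) = mex{0,1} = 2
g(11) = mex{1,2} = 0
g(12) = mex{0,1,2} = 3
So g(12) = 3.

3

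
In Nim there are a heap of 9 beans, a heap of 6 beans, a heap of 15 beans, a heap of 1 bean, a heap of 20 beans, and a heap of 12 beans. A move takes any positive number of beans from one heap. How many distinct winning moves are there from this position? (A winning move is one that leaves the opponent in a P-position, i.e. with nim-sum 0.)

Nim-sum: 9 XOR 6 XOR 15 XOR 1 XOR 20 XOR 12 = 25.
The overall nim-sum is X = 25. A heap of size p has a winning move iff p XOR X < p (reduce it to p XOR X).
  9: 9 XOR 25 = 16 ≥ 9 — no move.
  6: 6 XOR 25 = 31 ≥ 6 — no move.
  15: 15 XOR 25 = 22 ≥ 15 — no move.
  1: 1 XOR 25 = 24 ≥ 1 — no move.
  20: 20 XOR 25 = 13 < 20 — winning move (to 13).
  12: 12 XOR 25 = 21 ≥ 12 — no move.
That gives 1 winning move.

1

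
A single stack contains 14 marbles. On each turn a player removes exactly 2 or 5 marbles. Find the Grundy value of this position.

Build the Grundy sequence with g(k) = mex{g(k−s) : s ∈ {2, 5}, s ≤ k}:
g(0) = mex{} = 0
g(1) = mex{} = 0
g(2) = mex{0} = 1
g(3) = mex{0} = 1
g(4) = mex{1} = 0
g(5) = mex{0,1} = 2
g(6) = mex{0} = 1
g(7) = mex{1,2} = 0
g(8) = mex{1} = 0
g(9) = mex{0} = 1
g(10) = mex{0,2} = 1
g(11) = mex{1} = 0
g(12) = mex{0,1} = 2
g(13) = mex{0} = 1
g(14) = mex{1,2} = 0
So g(14) = 0.

0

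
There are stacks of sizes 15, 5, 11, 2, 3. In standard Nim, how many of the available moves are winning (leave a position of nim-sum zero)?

0

In binary:
  1111  (15)
  0101  (5)
  1011  (11)
  0010  (2)
  0011  (3)
  ----
  0000  (0)
The nim-sum is already 0, so every move leaves a nonzero nim-sum — there are no winning moves.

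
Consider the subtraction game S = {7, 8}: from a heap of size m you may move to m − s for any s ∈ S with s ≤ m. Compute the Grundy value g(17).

0

Build the Grundy sequence with g(k) = mex{g(k−s) : s ∈ {7, 8}, s ≤ k}:
k:     0  1  2  3  4  5  6  7  8  9 10 11 12 13 14 15 16 17
g(k):  0  0  0  0  0  0  0  1  1  1  1  1  1  1  2  0  0  0
So g(17) = 0.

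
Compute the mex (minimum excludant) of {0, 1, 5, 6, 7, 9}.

2

The values 0, 1 are all present; 2 is the first non-negative integer missing from the set.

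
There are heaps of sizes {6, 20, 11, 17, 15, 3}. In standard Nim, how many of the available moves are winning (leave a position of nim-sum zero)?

Compute the nim-sum pairwise:
6 ⊕ 20 = 18
18 ⊕ 11 = 25
25 ⊕ 17 = 8
8 ⊕ 15 = 7
7 ⊕ 3 = 4
The overall nim-sum is X = 4. A heap of size p has a winning move iff p XOR X < p (reduce it to p XOR X).
  6: 6 XOR 4 = 2 < 6 — winning move (to 2).
  20: 20 XOR 4 = 16 < 20 — winning move (to 16).
  11: 11 XOR 4 = 15 ≥ 11 — no move.
  17: 17 XOR 4 = 21 ≥ 17 — no move.
  15: 15 XOR 4 = 11 < 15 — winning move (to 11).
  3: 3 XOR 4 = 7 ≥ 3 — no move.
That gives 3 winning moves.

3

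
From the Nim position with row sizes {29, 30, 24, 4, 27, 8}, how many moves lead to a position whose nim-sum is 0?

Nim-sum: 29 ^ 30 ^ 24 ^ 4 ^ 27 ^ 8 = 12.
The overall nim-sum is X = 12. A row of size p has a winning move iff p XOR X < p (reduce it to p XOR X).
  29: 29 XOR 12 = 17 < 29 — winning move (to 17).
  30: 30 XOR 12 = 18 < 30 — winning move (to 18).
  24: 24 XOR 12 = 20 < 24 — winning move (to 20).
  4: 4 XOR 12 = 8 ≥ 4 — no move.
  27: 27 XOR 12 = 23 < 27 — winning move (to 23).
  8: 8 XOR 12 = 4 < 8 — winning move (to 4).
That gives 5 winning moves.

5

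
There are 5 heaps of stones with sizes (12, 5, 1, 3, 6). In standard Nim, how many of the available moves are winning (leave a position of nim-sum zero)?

1

Compute the nim-sum pairwise:
12 ^ 5 = 9
9 ^ 1 = 8
8 ^ 3 = 11
11 ^ 6 = 13
The overall nim-sum is X = 13. A heap of size p has a winning move iff p XOR X < p (reduce it to p XOR X).
  12: 12 XOR 13 = 1 < 12 — winning move (to 1).
  5: 5 XOR 13 = 8 ≥ 5 — no move.
  1: 1 XOR 13 = 12 ≥ 1 — no move.
  3: 3 XOR 13 = 14 ≥ 3 — no move.
  6: 6 XOR 13 = 11 ≥ 6 — no move.
That gives 1 winning move.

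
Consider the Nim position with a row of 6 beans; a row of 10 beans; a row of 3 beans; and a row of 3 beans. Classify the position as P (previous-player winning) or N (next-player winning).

N-position

Compute the nim-sum pairwise:
6 XOR 10 = 12
12 XOR 3 = 15
15 XOR 3 = 12
The nim-sum is 12 ≠ 0, so this is an N-position: the player to move can win.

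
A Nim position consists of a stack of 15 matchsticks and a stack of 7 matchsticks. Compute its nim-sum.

8

Compute the nim-sum pairwise:
15 XOR 7 = 8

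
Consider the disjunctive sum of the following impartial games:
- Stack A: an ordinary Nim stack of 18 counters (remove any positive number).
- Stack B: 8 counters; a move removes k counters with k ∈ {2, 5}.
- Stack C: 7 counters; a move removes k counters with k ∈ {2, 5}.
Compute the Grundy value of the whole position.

18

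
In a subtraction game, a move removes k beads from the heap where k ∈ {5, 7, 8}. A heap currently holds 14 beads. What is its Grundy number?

0

Build the Grundy sequence with g(k) = mex{g(k−s) : s ∈ {5, 7, 8}, s ≤ k}:
g(0) = mex{} = 0
g(1) = mex{} = 0
g(2) = mex{} = 0
g(3) = mex{} = 0
g(4) = mex{} = 0
g(5) = mex{0} = 1
g(6) = mex{0} = 1
g(7) = mex{0} = 1
g(8) = mex{0} = 1
g(9) = mex{0} = 1
g(10) = mex{0,1} = 2
g(11) = mex{0,1} = 2
g(12) = mex{0,1} = 2
g(13) = mex{1} = 0
g(14) = mex{1} = 0
So g(14) = 0.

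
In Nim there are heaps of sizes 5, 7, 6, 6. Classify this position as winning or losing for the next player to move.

Winning position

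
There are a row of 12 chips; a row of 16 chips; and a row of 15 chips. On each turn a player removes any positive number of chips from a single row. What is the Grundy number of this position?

19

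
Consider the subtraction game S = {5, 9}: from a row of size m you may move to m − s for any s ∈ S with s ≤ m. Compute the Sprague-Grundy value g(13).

Grundy values for subtraction set {5, 9}:
k:     0  1  2  3  4  5  6  7  8  9 10 11 12 13
g(k):  0  0  0  0  0  1  1  1  1  1  2  2  2  2
So g(13) = 2.

2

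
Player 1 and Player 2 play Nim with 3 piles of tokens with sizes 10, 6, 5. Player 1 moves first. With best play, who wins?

In binary:
  1010  (10)
  0110  (6)
  0101  (5)
  ----
  1001  (9)
The nim-sum is 9 ≠ 0, so this is an N-position: the player to move can win; Player 1 has a winning move.

Player 1 wins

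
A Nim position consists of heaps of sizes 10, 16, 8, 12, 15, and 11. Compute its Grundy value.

Bitwise XOR of the heap sizes:
  01010  (10)
  10000  (16)
  01000  (8)
  01100  (12)
  01111  (15)
  01011  (11)
  -----
  11010  (26)

26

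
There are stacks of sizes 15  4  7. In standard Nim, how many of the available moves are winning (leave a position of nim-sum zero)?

1

Nim-sum: 15 ⊕ 4 ⊕ 7 = 12.
The overall nim-sum is X = 12. A stack of size p has a winning move iff p XOR X < p (reduce it to p XOR X).
  15: 15 XOR 12 = 3 < 15 — winning move (to 3).
  4: 4 XOR 12 = 8 ≥ 4 — no move.
  7: 7 XOR 12 = 11 ≥ 7 — no move.
That gives 1 winning move.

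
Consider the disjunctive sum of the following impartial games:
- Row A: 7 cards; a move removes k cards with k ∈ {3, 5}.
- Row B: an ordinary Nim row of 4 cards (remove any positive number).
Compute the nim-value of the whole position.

Build the Grundy sequence for row A with g(k) = mex{g(k−s) : s ∈ {3, 5}, s ≤ k}:
g(0) = mex{} = 0
g(1) = mex{} = 0
g(2) = mex{} = 0
g(3) = mex{0} = 1
g(4) = mex{0} = 1
g(5) = mex{0} = 1
g(6) = mex{0,1} = 2
g(7) = mex{0,1} = 2
So g(7) = 2.
Row B is a plain Nim row of size 4, so its Grundy value is 4.
By the Sprague-Grundy theorem, the Grundy value of a sum of independent games is the XOR of the component values.
Combined value = 2 ⊕ 4 = 6.

6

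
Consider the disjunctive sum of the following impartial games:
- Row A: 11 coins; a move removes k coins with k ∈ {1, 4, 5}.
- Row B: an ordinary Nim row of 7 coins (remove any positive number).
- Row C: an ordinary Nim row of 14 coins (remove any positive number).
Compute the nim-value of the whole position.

8

For row A, compute g(0), g(1), … with moves {1, 4, 5}:
g(0) = mex{} = 0
g(1) = mex{0} = 1
g(2) = mex{1} = 0
g(3) = mex{0} = 1
g(4) = mex{0,1} = 2
g(5) = mex{0,1,2} = 3
g(6) = mex{0,1,3} = 2
g(7) = mex{0,1,2} = 3
g(8) = mex{1,2,3} = 0
g(9) = mex{0,2,3} = 1
g(10) = mex{1,2,3} = 0
g(11) = mex{0,2,3} = 1
So g(11) = 1.
Row B is a plain Nim row of size 7, so its Grundy value is 7.
Row C is a plain Nim row of size 14, so its Grundy value is 14.
The value of a disjunctive sum is the nim-sum of the parts.
Combined value = 1 XOR 7 XOR 14 = 8.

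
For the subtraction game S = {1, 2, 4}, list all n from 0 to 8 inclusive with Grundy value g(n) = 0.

Grundy values for subtraction set {1, 2, 4}:
k:     0  1  2  3  4  5  6  7  8
g(k):  0  1  2  0  1  2  0  1  2
The P-positions (g = 0) in 0..8 are 0, 3, 6.

0, 3, 6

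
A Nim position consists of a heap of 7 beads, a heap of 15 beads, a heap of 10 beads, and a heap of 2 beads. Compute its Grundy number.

0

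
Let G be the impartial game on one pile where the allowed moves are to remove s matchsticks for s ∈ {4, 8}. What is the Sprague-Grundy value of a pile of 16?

1

Grundy values for subtraction set {4, 8}:
k:     0  1  2  3  4  5  6  7  8  9 10 11 12 13 14 15 16
g(k):  0  0  0  0  1  1  1  1  2  2  2  2  0  0  0  0  1
So g(16) = 1.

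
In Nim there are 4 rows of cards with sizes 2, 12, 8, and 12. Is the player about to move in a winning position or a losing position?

Winning position

Nim-sum: 2 ^ 12 ^ 8 ^ 12 = 10.
The nim-sum is 10 ≠ 0, so this is an N-position: the player to move can win.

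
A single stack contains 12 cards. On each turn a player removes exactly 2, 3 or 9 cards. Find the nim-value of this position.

0

Build the Grundy sequence with g(k) = mex{g(k−s) : s ∈ {2, 3, 9}, s ≤ k}:
g(0) = mex{} = 0
g(1) = mex{} = 0
g(2) = mex{0} = 1
g(3) = mex{0} = 1
g(4) = mex{0,1} = 2
g(5) = mex{1} = 0
g(6) = mex{1,2} = 0
g(7) = mex{0,2} = 1
g(8) = mex{0} = 1
g(9) = mex{0,1} = 2
g(10) = mex{0,1} = 2
g(11) = mex{1,2} = 0
g(12) = mex{1,2} = 0
So g(12) = 0.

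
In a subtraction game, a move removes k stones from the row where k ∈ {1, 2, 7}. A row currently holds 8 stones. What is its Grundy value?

Build the Grundy sequence with g(k) = mex{g(k−s) : s ∈ {1, 2, 7}, s ≤ k}:
k:     0  1  2  3  4  5  6  7  8
g(k):  0  1  2  0  1  2  0  1  2
So g(8) = 2.

2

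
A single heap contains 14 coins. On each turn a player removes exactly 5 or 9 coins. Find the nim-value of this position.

0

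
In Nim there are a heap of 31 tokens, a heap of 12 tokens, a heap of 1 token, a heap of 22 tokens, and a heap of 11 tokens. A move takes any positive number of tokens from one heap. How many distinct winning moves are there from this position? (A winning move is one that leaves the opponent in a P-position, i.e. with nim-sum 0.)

3

Nim-sum: 31 XOR 12 XOR 1 XOR 22 XOR 11 = 15.
The overall nim-sum is X = 15. A heap of size p has a winning move iff p XOR X < p (reduce it to p XOR X).
  31: 31 XOR 15 = 16 < 31 — winning move (to 16).
  12: 12 XOR 15 = 3 < 12 — winning move (to 3).
  1: 1 XOR 15 = 14 ≥ 1 — no move.
  22: 22 XOR 15 = 25 ≥ 22 — no move.
  11: 11 XOR 15 = 4 < 11 — winning move (to 4).
That gives 3 winning moves.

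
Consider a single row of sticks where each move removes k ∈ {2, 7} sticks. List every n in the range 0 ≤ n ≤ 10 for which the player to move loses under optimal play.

0, 1, 4, 5, 9, 10

Grundy values for subtraction set {2, 7}:
g(0) = mex{} = 0
g(1) = mex{} = 0
g(2) = mex{0} = 1
g(3) = mex{0} = 1
g(4) = mex{1} = 0
g(5) = mex{1} = 0
g(6) = mex{0} = 1
g(7) = mex{0} = 1
g(8) = mex{0,1} = 2
g(9) = mex{1} = 0
g(10) = mex{1,2} = 0
The P-positions (g = 0) in 0..10 are 0, 1, 4, 5, 9, 10.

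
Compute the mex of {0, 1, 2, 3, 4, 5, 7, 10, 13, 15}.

The values 0, 1, 2, 3, 4, 5 are all present; 6 is the first non-negative integer missing from the set.

6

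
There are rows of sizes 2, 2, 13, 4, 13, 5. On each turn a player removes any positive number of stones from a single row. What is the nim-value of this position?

Nim-sum: 2 ⊕ 2 ⊕ 13 ⊕ 4 ⊕ 13 ⊕ 5 = 1.

1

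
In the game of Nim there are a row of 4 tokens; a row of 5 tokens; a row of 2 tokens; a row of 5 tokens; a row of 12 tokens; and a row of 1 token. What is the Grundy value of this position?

11

Compute the nim-sum pairwise:
4 XOR 5 = 1
1 XOR 2 = 3
3 XOR 5 = 6
6 XOR 12 = 10
10 XOR 1 = 11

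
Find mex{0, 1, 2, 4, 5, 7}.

3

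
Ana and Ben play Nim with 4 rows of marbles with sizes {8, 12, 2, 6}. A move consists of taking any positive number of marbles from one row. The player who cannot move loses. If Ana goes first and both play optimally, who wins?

Ben wins

Nim-sum: 8 ⊕ 12 ⊕ 2 ⊕ 6 = 0.
The nim-sum is 0, so this is a P-position: the player to move is in a losing position under optimal play; Ana is about to move from it and so loses — Ben wins.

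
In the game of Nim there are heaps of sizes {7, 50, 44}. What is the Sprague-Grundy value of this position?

25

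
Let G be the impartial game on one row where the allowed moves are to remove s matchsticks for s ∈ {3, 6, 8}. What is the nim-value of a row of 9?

Compute g(0), g(1), … for moves {3, 6, 8}:
k:     0  1  2  3  4  5  6  7  8  9
g(k):  0  0  0  1  1  1  2  2  2  3
So g(9) = 3.

3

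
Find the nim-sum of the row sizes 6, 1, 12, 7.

12

Compute the nim-sum pairwise:
6 XOR 1 = 7
7 XOR 12 = 11
11 XOR 7 = 12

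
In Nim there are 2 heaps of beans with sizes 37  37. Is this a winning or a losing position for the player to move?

Losing position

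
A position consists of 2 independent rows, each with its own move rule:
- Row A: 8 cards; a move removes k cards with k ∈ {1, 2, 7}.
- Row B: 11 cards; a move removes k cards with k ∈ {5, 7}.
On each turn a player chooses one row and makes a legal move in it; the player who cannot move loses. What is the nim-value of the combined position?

0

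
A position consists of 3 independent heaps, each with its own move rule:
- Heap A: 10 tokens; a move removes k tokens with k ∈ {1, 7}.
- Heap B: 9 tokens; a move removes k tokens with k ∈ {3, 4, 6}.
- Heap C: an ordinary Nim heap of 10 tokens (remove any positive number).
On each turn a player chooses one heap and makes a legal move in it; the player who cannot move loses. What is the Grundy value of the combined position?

10

Build the Grundy sequence for heap A with g(k) = mex{g(k−s) : s ∈ {1, 7}, s ≤ k}:
g(0) = mex{} = 0
g(1) = mex{0} = 1
g(2) = mex{1} = 0
g(3) = mex{0} = 1
g(4) = mex{1} = 0
g(5) = mex{0} = 1
g(6) = mex{1} = 0
g(7) = mex{0} = 1
g(8) = mex{1} = 0
g(9) = mex{0} = 1
g(10) = mex{1} = 0
So g(10) = 0.
Build the Grundy sequence for heap B with g(k) = mex{g(k−s) : s ∈ {3, 4, 6}, s ≤ k}:
g(0) = mex{} = 0
g(1) = mex{} = 0
g(2) = mex{} = 0
g(3) = mex{0} = 1
g(4) = mex{0} = 1
g(5) = mex{0} = 1
g(6) = mex{0,1} = 2
g(7) = mex{0,1} = 2
g(8) = mex{0,1} = 2
g(9) = mex{1,2} = 0
So g(9) = 0.
Heap C is a plain Nim heap of size 10, so its Grundy value is 10.
By the Sprague-Grundy theorem, the Grundy value of a sum of independent games is the XOR of the component values.
Combined value = 0 XOR 0 XOR 10 = 10.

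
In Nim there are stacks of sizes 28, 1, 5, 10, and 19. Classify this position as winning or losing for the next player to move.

Nim-sum: 28 ^ 1 ^ 5 ^ 10 ^ 19 = 1.
The nim-sum is 1 ≠ 0, so this is an N-position: the player to move can win.

Winning position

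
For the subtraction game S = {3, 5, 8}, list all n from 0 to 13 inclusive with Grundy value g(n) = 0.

0, 1, 2, 11, 12, 13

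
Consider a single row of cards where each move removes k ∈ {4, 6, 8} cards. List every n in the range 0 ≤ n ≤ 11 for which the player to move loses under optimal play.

0, 1, 2, 3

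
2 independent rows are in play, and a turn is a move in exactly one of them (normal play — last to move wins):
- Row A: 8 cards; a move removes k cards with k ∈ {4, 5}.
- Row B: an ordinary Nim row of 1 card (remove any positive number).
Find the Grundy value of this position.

3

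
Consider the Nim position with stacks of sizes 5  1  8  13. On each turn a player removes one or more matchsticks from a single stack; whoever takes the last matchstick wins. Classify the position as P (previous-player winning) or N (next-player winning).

Compute the nim-sum pairwise:
5 ^ 1 = 4
4 ^ 8 = 12
12 ^ 13 = 1
The nim-sum is 1 ≠ 0, so this is an N-position: the player to move can win.

N-position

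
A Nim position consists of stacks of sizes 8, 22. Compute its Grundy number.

30

Compute the nim-sum pairwise:
8 XOR 22 = 30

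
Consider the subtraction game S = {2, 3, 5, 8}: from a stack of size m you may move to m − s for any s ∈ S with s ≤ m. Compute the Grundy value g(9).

1

Compute g(0), g(1), … for moves {2, 3, 5, 8}:
k:     0  1  2  3  4  5  6  7  8  9
g(k):  0  0  1  1  2  2  3  0  4  1
So g(9) = 1.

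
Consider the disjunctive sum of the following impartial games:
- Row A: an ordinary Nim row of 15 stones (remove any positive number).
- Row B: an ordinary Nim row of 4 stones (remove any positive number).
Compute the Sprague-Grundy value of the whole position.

Row A is a plain Nim row of size 15, so its Grundy value is 15.
Row B is a plain Nim row of size 4, so its Grundy value is 4.
The value of a disjunctive sum is the nim-sum of the parts.
Combined value = 15 ⊕ 4 = 11.

11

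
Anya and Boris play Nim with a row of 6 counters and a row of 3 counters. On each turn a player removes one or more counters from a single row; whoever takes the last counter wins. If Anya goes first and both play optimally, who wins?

In binary:
  110  (6)
  011  (3)
  ---
  101  (5)
The nim-sum is 5 ≠ 0, so this is an N-position: the player to move can win; Anya has a winning move.

Anya wins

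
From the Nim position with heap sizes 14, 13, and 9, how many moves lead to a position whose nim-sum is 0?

3

Nim-sum: 14 XOR 13 XOR 9 = 10.
The overall nim-sum is X = 10. A heap of size p has a winning move iff p XOR X < p (reduce it to p XOR X).
  14: 14 XOR 10 = 4 < 14 — winning move (to 4).
  13: 13 XOR 10 = 7 < 13 — winning move (to 7).
  9: 9 XOR 10 = 3 < 9 — winning move (to 3).
That gives 3 winning moves.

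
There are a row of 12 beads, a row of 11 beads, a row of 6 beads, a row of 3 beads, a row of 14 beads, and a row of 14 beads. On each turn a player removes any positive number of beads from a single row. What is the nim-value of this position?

Nim-sum: 12 XOR 11 XOR 6 XOR 3 XOR 14 XOR 14 = 2.

2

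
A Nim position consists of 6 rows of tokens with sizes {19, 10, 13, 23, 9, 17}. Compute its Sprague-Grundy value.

27

Write each in binary and XOR column by column:
  10011  (19)
  01010  (10)
  01101  (13)
  10111  (23)
  01001  (9)
  10001  (17)
  -----
  11011  (27)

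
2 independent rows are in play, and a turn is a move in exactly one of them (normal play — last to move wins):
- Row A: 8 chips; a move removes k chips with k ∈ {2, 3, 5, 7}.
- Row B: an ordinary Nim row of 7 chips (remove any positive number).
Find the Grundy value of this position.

3

Grundy values for row A (subtraction set {2, 3, 5, 7}):
g(0) = mex{} = 0
g(1) = mex{} = 0
g(2) = mex{0} = 1
g(3) = mex{0} = 1
g(4) = mex{0,1} = 2
g(5) = mex{0,1} = 2
g(6) = mex{0,1,2} = 3
g(7) = mex{0,1,2} = 3
g(8) = mex{0,1,2,3} = 4
So g(8) = 4.
Row B is a plain Nim row of size 7, so its Grundy value is 7.
The value of a disjunctive sum is the nim-sum of the parts.
Combined value = 4 ⊕ 7 = 3.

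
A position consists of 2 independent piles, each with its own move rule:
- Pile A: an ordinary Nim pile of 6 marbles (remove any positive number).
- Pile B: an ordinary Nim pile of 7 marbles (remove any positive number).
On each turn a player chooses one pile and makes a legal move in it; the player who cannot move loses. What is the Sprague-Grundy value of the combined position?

1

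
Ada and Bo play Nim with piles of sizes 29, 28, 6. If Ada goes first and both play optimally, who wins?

In binary:
  11101  (29)
  11100  (28)
  00110  (6)
  -----
  00111  (7)
The nim-sum is 7 ≠ 0, so this is an N-position: the player to move can win; Ada has a winning move.

Ada wins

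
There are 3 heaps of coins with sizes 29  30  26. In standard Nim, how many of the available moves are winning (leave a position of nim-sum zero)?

Nim-sum: 29 ⊕ 30 ⊕ 26 = 25.
The overall nim-sum is X = 25. A heap of size p has a winning move iff p XOR X < p (reduce it to p XOR X).
  29: 29 XOR 25 = 4 < 29 — winning move (to 4).
  30: 30 XOR 25 = 7 < 30 — winning move (to 7).
  26: 26 XOR 25 = 3 < 26 — winning move (to 3).
That gives 3 winning moves.

3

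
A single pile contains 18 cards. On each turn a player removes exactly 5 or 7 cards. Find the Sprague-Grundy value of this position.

1

Compute g(0), g(1), … for moves {5, 7}:
k:     0  1  2  3  4  5  6  7  8  9 10 11 12 13 14 15 16 17 18
g(k):  0  0  0  0  0  1  1  1  1  1  2  2  0  0  0  0  0  1  1
So g(18) = 1.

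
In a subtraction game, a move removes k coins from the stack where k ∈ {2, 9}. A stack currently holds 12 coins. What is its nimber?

Compute g(0), g(1), … for moves {2, 9}:
k:     0  1  2  3  4  5  6  7  8  9 10 11 12
g(k):  0  0  1  1  0  0  1  1  0  2  1  0  0
So g(12) = 0.

0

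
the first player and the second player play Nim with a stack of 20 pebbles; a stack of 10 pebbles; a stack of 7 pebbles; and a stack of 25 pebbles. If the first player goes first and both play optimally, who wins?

Nim-sum: 20 XOR 10 XOR 7 XOR 25 = 0.
The nim-sum is 0, so this is a P-position: the player to move is in a losing position under optimal play; the first player is about to move from it and so loses — the second player wins.

the second player wins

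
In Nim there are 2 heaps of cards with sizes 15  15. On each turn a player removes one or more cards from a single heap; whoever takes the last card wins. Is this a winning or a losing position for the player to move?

Compute the nim-sum pairwise:
15 ^ 15 = 0
The nim-sum is 0, so this is a P-position: the player to move is in a losing position under optimal play.

Losing position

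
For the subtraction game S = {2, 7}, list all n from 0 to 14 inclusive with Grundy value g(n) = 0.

0, 1, 4, 5, 9, 10, 13, 14

Build the Grundy sequence with g(k) = mex{g(k−s) : s ∈ {2, 7}, s ≤ k}:
g(0) = mex{} = 0
g(1) = mex{} = 0
g(2) = mex{0} = 1
g(3) = mex{0} = 1
g(4) = mex{1} = 0
g(5) = mex{1} = 0
g(6) = mex{0} = 1
g(7) = mex{0} = 1
g(8) = mex{0,1} = 2
g(9) = mex{1} = 0
g(10) = mex{1,2} = 0
g(11) = mex{0} = 1
g(12) = mex{0} = 1
g(13) = mex{1} = 0
g(14) = mex{1} = 0
The P-positions (g = 0) in 0..14 are 0, 1, 4, 5, 9, 10, 13, 14.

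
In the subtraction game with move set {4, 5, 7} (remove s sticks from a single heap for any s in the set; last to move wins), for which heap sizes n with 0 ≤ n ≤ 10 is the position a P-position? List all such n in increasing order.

Compute g(0), g(1), … for moves {4, 5, 7}:
k:     0  1  2  3  4  5  6  7  8  9 10
g(k):  0  0  0  0  1  1  1  1  2  2  2
The P-positions (g = 0) in 0..10 are 0, 1, 2, 3.

0, 1, 2, 3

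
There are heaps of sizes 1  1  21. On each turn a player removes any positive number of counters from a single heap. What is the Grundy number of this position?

21

Compute the nim-sum pairwise:
1 ⊕ 1 = 0
0 ⊕ 21 = 21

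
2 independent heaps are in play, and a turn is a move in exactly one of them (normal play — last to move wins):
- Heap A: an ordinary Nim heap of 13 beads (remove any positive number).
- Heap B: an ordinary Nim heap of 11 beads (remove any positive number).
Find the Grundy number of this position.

6

Heap A is a plain Nim heap of size 13, so its Grundy value is 13.
Heap B is a plain Nim heap of size 11, so its Grundy value is 11.
By the Sprague-Grundy theorem, the Grundy value of a sum of independent games is the XOR of the component values.
Combined value = 13 XOR 11 = 6.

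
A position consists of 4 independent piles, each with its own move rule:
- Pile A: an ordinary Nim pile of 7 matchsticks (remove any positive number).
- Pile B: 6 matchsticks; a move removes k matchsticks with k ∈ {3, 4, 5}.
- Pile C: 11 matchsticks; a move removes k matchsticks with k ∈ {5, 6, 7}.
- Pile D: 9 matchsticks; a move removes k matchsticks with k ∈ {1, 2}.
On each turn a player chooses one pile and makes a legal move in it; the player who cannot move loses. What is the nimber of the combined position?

7

Pile A is a plain Nim pile of size 7, so its Grundy value is 7.
For pile B, compute g(0), g(1), … with moves {3, 4, 5}:
g(0) = mex{} = 0
g(1) = mex{} = 0
g(2) = mex{} = 0
g(3) = mex{0} = 1
g(4) = mex{0} = 1
g(5) = mex{0} = 1
g(6) = mex{0,1} = 2
So g(6) = 2.
Build the Grundy sequence for pile C with g(k) = mex{g(k−s) : s ∈ {5, 6, 7}, s ≤ k}:
k:     0  1  2  3  4  5  6  7  8  9 10 11
g(k):  0  0  0  0  0  1  1  1  1  1  2  2
So g(11) = 2.
For pile D, compute g(0), g(1), … with moves {1, 2}:
g(0) = mex{} = 0
g(1) = mex{0} = 1
g(2) = mex{0,1} = 2
g(3) = mex{1,2} = 0
g(4) = mex{0,2} = 1
g(5) = mex{0,1} = 2
g(6) = mex{1,2} = 0
g(7) = mex{0,2} = 1
g(8) = mex{0,1} = 2
g(9) = mex{1,2} = 0
So g(9) = 0.
By the Sprague-Grundy theorem, the Grundy value of a sum of independent games is the XOR of the component values.
Combined value = 7 ⊕ 2 ⊕ 2 ⊕ 0 = 7.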